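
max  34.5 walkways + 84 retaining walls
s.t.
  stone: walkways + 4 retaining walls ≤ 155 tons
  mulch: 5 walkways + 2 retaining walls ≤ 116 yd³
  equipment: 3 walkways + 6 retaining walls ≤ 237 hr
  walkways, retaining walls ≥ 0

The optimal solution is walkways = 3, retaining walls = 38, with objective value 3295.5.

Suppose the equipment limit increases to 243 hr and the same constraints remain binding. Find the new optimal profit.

3349.5

At the optimum: stone uses 155 of 155 (binding); mulch uses 91 of 116 (slack = 25); equipment uses 237 of 237 (binding).
Slack constraints have shadow price 0 (complementary slackness).
Dual feasibility on the basic columns requires 1·y_stone + 3·y_equipment = 34.5, 4·y_stone + 6·y_equipment = 84.
→ y_stone = 7.5 and y_equipment = 9.
Δz = y_equipment·Δb = 9 × (6) = 54, so new z* = 3295.5 + 54 = 3349.5.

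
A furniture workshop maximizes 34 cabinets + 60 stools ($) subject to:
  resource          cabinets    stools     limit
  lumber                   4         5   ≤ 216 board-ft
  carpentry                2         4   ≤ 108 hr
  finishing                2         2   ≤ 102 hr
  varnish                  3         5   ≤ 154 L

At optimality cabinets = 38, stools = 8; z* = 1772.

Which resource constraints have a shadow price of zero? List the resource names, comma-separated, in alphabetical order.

lumber: 192/216 (slack 24)
carpentry: 108/108 (binding)
finishing: 92/102 (slack 10)
varnish: 154/154 (binding)
By complementary slackness, a constraint with positive slack has shadow price 0 → finishing, lumber.

finishing, lumber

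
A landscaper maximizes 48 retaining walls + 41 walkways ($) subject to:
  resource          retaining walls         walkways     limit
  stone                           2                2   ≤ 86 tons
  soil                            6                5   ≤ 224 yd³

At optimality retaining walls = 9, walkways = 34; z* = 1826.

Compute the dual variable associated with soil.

7

Both stone and soil are binding at x*.
From A_Bᵀ y = c: 2·y_stone + 6·y_soil = 48; 2·y_stone + 5·y_soil = 41.
→ y_stone = 3 and y_soil = 7.
Shadow price of soil = 7.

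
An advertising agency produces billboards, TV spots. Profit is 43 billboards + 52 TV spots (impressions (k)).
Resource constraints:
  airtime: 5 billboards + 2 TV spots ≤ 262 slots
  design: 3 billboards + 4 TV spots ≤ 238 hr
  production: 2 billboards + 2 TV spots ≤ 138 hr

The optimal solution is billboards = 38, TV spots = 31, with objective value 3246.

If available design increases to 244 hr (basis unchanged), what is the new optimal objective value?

Binding: design and production. Non-binding: airtime (10 unused).
Slack constraints have shadow price 0 (complementary slackness).
The binding rows give the dual system: 3·y_design + 2·y_production = 43 and 4·y_design + 2·y_production = 52.
→ y_design = 9 and y_production = 8.
Δz = y_design·Δb = 9 × (6) = 54, so new z* = 3246 + 54 = 3300.

3300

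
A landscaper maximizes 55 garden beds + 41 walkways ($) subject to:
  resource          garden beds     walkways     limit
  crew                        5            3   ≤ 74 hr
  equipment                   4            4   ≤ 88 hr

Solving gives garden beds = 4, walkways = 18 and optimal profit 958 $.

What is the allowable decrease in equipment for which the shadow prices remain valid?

28.8

Binding constraints: crew, equipment. The basis is B = [[5,3],[4,4]] with det 8.
Per unit decrease in equipment, x* moves by d = (0.375, -0.625).
The basis stays optimal until walkways reaches 0; allowable decrease = 28.8 hr.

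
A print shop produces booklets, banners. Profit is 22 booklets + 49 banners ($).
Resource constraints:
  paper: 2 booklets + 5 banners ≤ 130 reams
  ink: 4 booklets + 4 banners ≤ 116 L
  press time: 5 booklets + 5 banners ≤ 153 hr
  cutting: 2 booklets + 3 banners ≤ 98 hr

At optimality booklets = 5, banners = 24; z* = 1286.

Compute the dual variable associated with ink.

At the optimum: paper uses 130 of 130 (binding); ink uses 116 of 116 (binding); press time uses 145 of 153 (slack = 8); cutting uses 82 of 98 (slack = 16).
Since press time, cutting are not tight, their duals are 0.
From A_Bᵀ y = c: 2·y_paper + 4·y_ink = 22; 5·y_paper + 4·y_ink = 49.
→ y_paper = 9 and y_ink = 1.
Shadow price of ink = 1.

1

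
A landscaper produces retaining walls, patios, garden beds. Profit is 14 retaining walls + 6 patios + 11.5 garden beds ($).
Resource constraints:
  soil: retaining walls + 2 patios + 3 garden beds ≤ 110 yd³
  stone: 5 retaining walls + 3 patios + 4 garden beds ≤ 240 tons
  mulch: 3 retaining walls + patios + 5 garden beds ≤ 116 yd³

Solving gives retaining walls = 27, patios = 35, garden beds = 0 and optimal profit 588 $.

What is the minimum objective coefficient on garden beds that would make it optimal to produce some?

19

Check each constraint at x*: soil 97/110 (slack 13); stone 240/240 (tight); mulch 116/116 (tight).
Since soil is not tight, its dual is 0.
The binding rows give the dual system: 5·y_stone + 3·y_mulch = 14 and 3·y_stone + 1·y_mulch = 6.
→ y_stone = 1 and y_mulch = 3.
garden beds enters the basis when its profit ≥ yᵀa₃ = 1·4 + 3·5 = 19.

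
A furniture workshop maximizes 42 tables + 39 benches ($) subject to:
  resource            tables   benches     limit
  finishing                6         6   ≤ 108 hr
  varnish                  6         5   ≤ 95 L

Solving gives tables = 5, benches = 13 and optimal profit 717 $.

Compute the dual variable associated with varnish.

Both finishing and varnish are binding at x*.
Dual feasibility on the basic columns requires 6·y_finishing + 6·y_varnish = 42, 6·y_finishing + 5·y_varnish = 39.
→ y_finishing = 4 and y_varnish = 3.
Shadow price of varnish = 3.

3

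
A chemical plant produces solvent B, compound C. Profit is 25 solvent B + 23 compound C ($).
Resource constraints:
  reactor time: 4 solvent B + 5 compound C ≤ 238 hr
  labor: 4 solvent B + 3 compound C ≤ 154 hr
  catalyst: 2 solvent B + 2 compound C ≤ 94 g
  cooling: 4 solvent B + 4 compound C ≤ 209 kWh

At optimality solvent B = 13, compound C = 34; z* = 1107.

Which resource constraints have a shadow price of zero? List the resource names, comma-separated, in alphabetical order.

reactor time: 222/238 (slack 16)
labor: 154/154 (binding)
catalyst: 94/94 (binding)
cooling: 188/209 (slack 21)
By complementary slackness, a constraint with positive slack has shadow price 0 → cooling, reactor time.

cooling, reactor time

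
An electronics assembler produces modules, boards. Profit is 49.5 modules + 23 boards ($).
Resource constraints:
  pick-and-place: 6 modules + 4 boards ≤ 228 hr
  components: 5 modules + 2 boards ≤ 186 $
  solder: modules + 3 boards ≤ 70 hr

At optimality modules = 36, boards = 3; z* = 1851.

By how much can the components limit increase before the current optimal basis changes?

Binding constraints: pick-and-place, components. The basis is B = [[6,4],[5,2]] with det -8.
Per unit increase in components, x* moves by d = (0.5, -0.75).
The basis stays optimal until boards reaches 0; allowable increase = 4 $.

4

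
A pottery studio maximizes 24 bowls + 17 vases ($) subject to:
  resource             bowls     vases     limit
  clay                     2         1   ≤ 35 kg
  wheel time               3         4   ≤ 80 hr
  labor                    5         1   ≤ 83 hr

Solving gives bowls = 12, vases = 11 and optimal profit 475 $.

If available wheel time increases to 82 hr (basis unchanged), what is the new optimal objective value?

Check each constraint at x*: clay 35/35 (tight); wheel time 80/80 (tight); labor 71/83 (slack 12).
Slack constraints have shadow price 0 (complementary slackness).
From A_Bᵀ y = c: 2·y_clay + 3·y_wheel time = 24; 1·y_clay + 4·y_wheel time = 17.
→ y_clay = 9 and y_wheel time = 2.
Δz = y_wheel time·Δb = 2 × (2) = 4, so new z* = 475 + 4 = 479.

479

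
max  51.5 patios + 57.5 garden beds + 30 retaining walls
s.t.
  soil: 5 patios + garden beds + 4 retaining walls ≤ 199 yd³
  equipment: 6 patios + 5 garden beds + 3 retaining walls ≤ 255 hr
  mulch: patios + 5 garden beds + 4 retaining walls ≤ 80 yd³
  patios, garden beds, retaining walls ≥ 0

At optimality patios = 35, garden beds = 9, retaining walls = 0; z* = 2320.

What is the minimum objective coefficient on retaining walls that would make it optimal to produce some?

38

At the optimum: soil uses 184 of 199 (slack = 15); equipment uses 255 of 255 (binding); mulch uses 80 of 80 (binding).
Since soil is not tight, its dual is 0.
Dual feasibility on the basic columns requires 6·y_equipment + 1·y_mulch = 51.5, 5·y_equipment + 5·y_mulch = 57.5.
This yields shadow prices y_equipment = 8, y_mulch = 3.5.
retaining walls enters the basis when its profit ≥ yᵀa₃ = 8·3 + 3.5·4 = 38.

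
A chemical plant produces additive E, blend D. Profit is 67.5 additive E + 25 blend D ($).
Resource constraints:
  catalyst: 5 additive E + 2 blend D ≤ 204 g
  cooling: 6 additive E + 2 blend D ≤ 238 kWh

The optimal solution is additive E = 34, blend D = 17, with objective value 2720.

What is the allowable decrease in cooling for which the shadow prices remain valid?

34

Binding constraints: catalyst, cooling. The basis is B = [[5,2],[6,2]] with det -2.
Per unit decrease in cooling, x* moves by d = (-1, 2.5).
The basis stays optimal until additive E reaches 0; allowable decrease = 34 kWh.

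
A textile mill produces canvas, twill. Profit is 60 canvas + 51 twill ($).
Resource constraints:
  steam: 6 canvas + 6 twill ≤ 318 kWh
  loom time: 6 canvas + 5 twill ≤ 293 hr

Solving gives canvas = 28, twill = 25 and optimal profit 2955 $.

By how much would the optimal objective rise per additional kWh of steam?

At the optimum: steam uses 318 of 318 (binding); loom time uses 293 of 293 (binding).
The binding rows give the dual system: 6·y_steam + 6·y_loom time = 60 and 6·y_steam + 5·y_loom time = 51.
→ y_steam = 1 and y_loom time = 9.
Shadow price of steam = 1.

1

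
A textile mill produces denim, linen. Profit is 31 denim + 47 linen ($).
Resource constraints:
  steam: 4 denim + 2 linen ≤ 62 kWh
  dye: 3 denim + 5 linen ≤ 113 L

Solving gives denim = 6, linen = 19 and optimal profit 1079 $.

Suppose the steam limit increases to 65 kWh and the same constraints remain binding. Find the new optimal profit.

Check each constraint at x*: steam 62/62 (tight); dye 113/113 (tight).
The binding rows give the dual system: 4·y_steam + 3·y_dye = 31 and 2·y_steam + 5·y_dye = 47.
→ y_steam = 1 and y_dye = 9.
Δz = y_steam·Δb = 1 × (3) = 3, so new z* = 1079 + 3 = 1082.

1082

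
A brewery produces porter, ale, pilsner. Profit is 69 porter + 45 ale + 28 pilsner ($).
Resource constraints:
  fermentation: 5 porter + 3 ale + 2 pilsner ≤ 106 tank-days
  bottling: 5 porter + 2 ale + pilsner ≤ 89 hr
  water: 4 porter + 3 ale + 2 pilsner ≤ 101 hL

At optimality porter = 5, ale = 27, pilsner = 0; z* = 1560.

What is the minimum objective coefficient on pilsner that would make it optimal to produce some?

At the optimum: fermentation uses 106 of 106 (binding); bottling uses 79 of 89 (slack = 10); water uses 101 of 101 (binding).
Since bottling is not tight, its dual is 0.
From A_Bᵀ y = c: 5·y_fermentation + 4·y_water = 69; 3·y_fermentation + 3·y_water = 45.
Solving: y_fermentation = 9, y_water = 6.
pilsner enters the basis when its profit ≥ yᵀa₃ = 9·2 + 6·2 = 30.

30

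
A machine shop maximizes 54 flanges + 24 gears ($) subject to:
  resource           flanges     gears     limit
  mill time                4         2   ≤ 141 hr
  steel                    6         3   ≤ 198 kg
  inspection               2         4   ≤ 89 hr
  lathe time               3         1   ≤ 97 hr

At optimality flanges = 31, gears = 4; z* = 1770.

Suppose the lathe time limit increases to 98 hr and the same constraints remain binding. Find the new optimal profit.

At the optimum: mill time uses 132 of 141 (slack = 9); steel uses 198 of 198 (binding); inspection uses 78 of 89 (slack = 11); lathe time uses 97 of 97 (binding).
Since mill time, inspection are not tight, their duals are 0.
Dual feasibility on the basic columns requires 6·y_steel + 3·y_lathe time = 54, 3·y_steel + 1·y_lathe time = 24.
Solving: y_steel = 6, y_lathe time = 6.
Δz = y_lathe time·Δb = 6 × (1) = 6, so new z* = 1770 + 6 = 1776.

1776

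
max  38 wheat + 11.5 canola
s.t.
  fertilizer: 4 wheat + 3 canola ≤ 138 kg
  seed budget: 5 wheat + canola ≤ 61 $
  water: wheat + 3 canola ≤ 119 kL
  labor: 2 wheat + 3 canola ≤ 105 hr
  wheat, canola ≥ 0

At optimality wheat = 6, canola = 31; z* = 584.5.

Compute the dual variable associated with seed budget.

Check each constraint at x*: fertilizer 117/138 (slack 21); seed budget 61/61 (tight); water 99/119 (slack 20); labor 105/105 (tight).
Slack constraints have shadow price 0 (complementary slackness).
The binding rows give the dual system: 5·y_seed budget + 2·y_labor = 38 and 1·y_seed budget + 3·y_labor = 11.5.
Solving: y_seed budget = 7, y_labor = 1.5.
Shadow price of seed budget = 7.

7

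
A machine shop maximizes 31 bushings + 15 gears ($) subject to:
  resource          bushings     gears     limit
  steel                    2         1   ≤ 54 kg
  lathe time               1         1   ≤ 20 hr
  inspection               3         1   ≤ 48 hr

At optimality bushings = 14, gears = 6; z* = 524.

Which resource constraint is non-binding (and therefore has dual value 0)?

steel: 34/54 (slack 20)
lathe time: 20/20 (binding)
inspection: 48/48 (binding)
By complementary slackness, a constraint with positive slack has shadow price 0 → steel.

steel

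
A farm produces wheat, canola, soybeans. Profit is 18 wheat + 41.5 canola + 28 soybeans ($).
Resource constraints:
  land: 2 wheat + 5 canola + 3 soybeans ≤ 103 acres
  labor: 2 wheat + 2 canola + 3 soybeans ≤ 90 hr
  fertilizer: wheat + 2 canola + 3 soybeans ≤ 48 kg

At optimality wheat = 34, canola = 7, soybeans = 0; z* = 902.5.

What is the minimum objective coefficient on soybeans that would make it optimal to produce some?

Check each constraint at x*: land 103/103 (tight); labor 82/90 (slack 8); fertilizer 48/48 (tight).
Slack constraints have shadow price 0 (complementary slackness).
From A_Bᵀ y = c: 2·y_land + 1·y_fertilizer = 18; 5·y_land + 2·y_fertilizer = 41.5.
Solving: y_land = 5.5, y_fertilizer = 7.
soybeans enters the basis when its profit ≥ yᵀa₃ = 5.5·3 + 7·3 = 37.5.

37.5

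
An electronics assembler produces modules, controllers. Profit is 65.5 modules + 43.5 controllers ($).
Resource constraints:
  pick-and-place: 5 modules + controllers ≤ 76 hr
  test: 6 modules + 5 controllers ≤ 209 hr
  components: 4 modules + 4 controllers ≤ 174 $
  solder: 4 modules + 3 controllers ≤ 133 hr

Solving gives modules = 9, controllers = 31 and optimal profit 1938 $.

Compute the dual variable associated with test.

8

Check each constraint at x*: pick-and-place 76/76 (tight); test 209/209 (tight); components 160/174 (slack 14); solder 129/133 (slack 4).
By complementary slackness, y = 0 for the non-binding constraints.
The binding rows give the dual system: 5·y_pick-and-place + 6·y_test = 65.5 and 1·y_pick-and-place + 5·y_test = 43.5.
Solving: y_pick-and-place = 3.5, y_test = 8.
Shadow price of test = 8.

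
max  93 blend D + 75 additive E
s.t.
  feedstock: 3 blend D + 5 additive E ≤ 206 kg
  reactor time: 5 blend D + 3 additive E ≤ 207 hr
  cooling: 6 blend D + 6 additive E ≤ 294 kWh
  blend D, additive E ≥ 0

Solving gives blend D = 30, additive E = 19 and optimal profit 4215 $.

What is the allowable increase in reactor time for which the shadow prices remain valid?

Binding constraints: reactor time, cooling. The basis is B = [[5,3],[6,6]] with det 12.
Per unit increase in reactor time, x* moves by d = (0.5, -0.5).
The basis stays optimal until additive E reaches 0; allowable increase = 38 hr.

38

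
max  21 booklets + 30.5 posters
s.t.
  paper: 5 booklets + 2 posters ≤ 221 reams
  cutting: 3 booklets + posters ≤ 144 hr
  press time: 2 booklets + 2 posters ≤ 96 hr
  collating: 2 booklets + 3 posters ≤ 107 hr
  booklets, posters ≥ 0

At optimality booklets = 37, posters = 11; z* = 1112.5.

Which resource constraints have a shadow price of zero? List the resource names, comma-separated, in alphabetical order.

paper: 207/221 (slack 14)
cutting: 122/144 (slack 22)
press time: 96/96 (binding)
collating: 107/107 (binding)
By complementary slackness, a constraint with positive slack has shadow price 0 → cutting, paper.

cutting, paper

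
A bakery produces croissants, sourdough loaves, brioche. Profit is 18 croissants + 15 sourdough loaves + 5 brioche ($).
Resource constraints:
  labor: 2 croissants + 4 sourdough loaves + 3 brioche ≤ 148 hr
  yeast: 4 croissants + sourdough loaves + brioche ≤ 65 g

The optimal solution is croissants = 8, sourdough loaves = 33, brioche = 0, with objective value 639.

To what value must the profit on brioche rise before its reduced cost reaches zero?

At the optimum: labor uses 148 of 148 (binding); yeast uses 65 of 65 (binding).
The binding rows give the dual system: 2·y_labor + 4·y_yeast = 18 and 4·y_labor + 1·y_yeast = 15.
→ y_labor = 3 and y_yeast = 3.
brioche enters the basis when its profit ≥ yᵀa₃ = 3·3 + 3·1 = 12.

12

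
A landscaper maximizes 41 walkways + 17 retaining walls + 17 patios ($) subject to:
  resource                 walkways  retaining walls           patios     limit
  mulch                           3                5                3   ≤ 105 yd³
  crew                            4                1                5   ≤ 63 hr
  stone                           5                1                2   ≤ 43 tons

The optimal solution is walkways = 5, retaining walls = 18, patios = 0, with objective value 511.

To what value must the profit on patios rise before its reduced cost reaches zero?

At the optimum: mulch uses 105 of 105 (binding); crew uses 38 of 63 (slack = 25); stone uses 43 of 43 (binding).
Slack constraints have shadow price 0 (complementary slackness).
The binding rows give the dual system: 3·y_mulch + 5·y_stone = 41 and 5·y_mulch + 1·y_stone = 17.
Solving: y_mulch = 2, y_stone = 7.
patios enters the basis when its profit ≥ yᵀa₃ = 2·3 + 7·2 = 20.

20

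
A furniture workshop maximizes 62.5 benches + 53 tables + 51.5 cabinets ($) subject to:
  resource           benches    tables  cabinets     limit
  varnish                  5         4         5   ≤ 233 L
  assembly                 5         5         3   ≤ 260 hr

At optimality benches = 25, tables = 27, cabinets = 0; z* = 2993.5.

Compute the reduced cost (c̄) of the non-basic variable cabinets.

Both varnish and assembly are binding at x*.
The binding rows give the dual system: 5·y_varnish + 5·y_assembly = 62.5 and 4·y_varnish + 5·y_assembly = 53.
Solving: y_varnish = 9.5, y_assembly = 3.
Reduced cost of cabinets: c₃ − yᵀa₃ = 51.5 − (9.5·5 + 3·3) = 51.5 − 56.5 = -5.

-5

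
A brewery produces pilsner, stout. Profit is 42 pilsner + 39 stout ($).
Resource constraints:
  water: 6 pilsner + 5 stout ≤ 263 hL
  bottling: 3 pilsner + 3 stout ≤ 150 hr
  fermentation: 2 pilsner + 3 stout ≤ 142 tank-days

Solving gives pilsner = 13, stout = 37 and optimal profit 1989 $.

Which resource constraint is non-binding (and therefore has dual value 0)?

water: 263/263 (binding)
bottling: 150/150 (binding)
fermentation: 137/142 (slack 5)
By complementary slackness, a constraint with positive slack has shadow price 0 → fermentation.

fermentation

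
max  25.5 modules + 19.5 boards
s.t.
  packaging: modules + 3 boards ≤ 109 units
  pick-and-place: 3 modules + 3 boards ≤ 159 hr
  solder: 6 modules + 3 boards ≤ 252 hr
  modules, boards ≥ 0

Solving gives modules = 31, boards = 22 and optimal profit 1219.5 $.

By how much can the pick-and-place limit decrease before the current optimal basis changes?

Binding constraints: pick-and-place, solder. The basis is B = [[3,3],[6,3]] with det -9.
Per unit decrease in pick-and-place, x* moves by d = (0.3333, -0.6667).
The basis stays optimal until boards reaches 0; allowable decrease = 33 hr.

33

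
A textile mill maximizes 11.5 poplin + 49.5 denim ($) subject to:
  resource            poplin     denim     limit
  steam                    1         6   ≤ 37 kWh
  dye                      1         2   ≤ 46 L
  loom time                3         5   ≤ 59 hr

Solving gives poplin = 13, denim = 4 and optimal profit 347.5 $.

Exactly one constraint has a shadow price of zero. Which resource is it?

steam: 37/37 (binding)
dye: 21/46 (slack 25)
loom time: 59/59 (binding)
By complementary slackness, a constraint with positive slack has shadow price 0 → dye.

dye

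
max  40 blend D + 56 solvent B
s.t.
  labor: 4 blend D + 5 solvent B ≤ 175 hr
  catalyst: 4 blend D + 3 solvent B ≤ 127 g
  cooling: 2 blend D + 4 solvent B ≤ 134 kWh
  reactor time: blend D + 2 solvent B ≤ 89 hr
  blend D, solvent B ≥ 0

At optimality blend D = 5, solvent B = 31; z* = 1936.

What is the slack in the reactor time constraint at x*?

reactor time used = 1·5 + 2·31 = 67; slack = 89 − 67 = 22.

22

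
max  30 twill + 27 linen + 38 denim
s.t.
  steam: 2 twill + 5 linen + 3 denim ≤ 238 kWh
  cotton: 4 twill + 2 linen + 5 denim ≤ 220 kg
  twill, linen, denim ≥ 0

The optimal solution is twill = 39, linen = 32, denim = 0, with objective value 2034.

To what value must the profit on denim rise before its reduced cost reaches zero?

39

At the optimum: steam uses 238 of 238 (binding); cotton uses 220 of 220 (binding).
The binding rows give the dual system: 2·y_steam + 4·y_cotton = 30 and 5·y_steam + 2·y_cotton = 27.
Solving: y_steam = 3, y_cotton = 6.
denim enters the basis when its profit ≥ yᵀa₃ = 3·3 + 6·5 = 39.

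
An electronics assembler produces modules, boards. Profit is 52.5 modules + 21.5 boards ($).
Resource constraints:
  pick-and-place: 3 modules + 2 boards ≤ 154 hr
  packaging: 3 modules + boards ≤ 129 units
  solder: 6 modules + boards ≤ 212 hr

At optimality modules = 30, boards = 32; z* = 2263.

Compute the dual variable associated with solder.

Binding: pick-and-place and solder. Non-binding: packaging (7 unused).
By complementary slackness, y = 0 for the non-binding constraint.
Dual feasibility on the basic columns requires 3·y_pick-and-place + 6·y_solder = 52.5, 2·y_pick-and-place + 1·y_solder = 21.5.
This yields shadow prices y_pick-and-place = 8.5, y_solder = 4.5.
Shadow price of solder = 4.5.

4.5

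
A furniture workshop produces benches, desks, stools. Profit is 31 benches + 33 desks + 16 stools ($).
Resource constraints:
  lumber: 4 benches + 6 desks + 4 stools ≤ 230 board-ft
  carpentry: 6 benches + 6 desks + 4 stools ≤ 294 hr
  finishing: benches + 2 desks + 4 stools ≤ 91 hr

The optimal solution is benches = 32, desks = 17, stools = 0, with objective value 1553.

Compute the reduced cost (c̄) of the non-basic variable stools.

Binding: lumber and carpentry. Non-binding: finishing (25 unused).
Slack constraints have shadow price 0 (complementary slackness).
Dual feasibility on the basic columns requires 4·y_lumber + 6·y_carpentry = 31, 6·y_lumber + 6·y_carpentry = 33.
This yields shadow prices y_lumber = 1, y_carpentry = 4.5.
Reduced cost of stools: c₃ − yᵀa₃ = 16 − (1·4 + 4.5·4) = 16 − 22 = -6.

-6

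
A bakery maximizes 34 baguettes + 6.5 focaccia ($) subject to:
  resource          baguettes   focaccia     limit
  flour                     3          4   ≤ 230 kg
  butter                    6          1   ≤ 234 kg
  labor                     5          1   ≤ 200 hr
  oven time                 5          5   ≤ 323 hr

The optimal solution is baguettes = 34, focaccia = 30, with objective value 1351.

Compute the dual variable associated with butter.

At the optimum: flour uses 222 of 230 (slack = 8); butter uses 234 of 234 (binding); labor uses 200 of 200 (binding); oven time uses 320 of 323 (slack = 3).
By complementary slackness, y = 0 for the non-binding constraints.
From A_Bᵀ y = c: 6·y_butter + 5·y_labor = 34; 1·y_butter + 1·y_labor = 6.5.
→ y_butter = 1.5 and y_labor = 5.
Shadow price of butter = 1.5.

1.5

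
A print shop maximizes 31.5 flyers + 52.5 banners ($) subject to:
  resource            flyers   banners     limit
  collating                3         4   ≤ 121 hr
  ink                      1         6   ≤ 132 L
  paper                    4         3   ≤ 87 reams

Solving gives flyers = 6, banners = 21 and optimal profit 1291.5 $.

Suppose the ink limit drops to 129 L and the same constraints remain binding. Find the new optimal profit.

Check each constraint at x*: collating 102/121 (slack 19); ink 132/132 (tight); paper 87/87 (tight).
By complementary slackness, y = 0 for the non-binding constraint.
The binding rows give the dual system: 1·y_ink + 4·y_paper = 31.5 and 6·y_ink + 3·y_paper = 52.5.
→ y_ink = 5.5 and y_paper = 6.5.
Δz = y_ink·Δb = 5.5 × (-3) = -16.5, so new z* = 1291.5 − 16.5 = 1275.

1275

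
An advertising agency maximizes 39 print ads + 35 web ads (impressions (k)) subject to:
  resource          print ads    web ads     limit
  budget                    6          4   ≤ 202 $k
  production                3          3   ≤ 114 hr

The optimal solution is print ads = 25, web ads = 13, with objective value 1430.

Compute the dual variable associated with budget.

2

At the optimum: budget uses 202 of 202 (binding); production uses 114 of 114 (binding).
From A_Bᵀ y = c: 6·y_budget + 3·y_production = 39; 4·y_budget + 3·y_production = 35.
This yields shadow prices y_budget = 2, y_production = 9.
Shadow price of budget = 2.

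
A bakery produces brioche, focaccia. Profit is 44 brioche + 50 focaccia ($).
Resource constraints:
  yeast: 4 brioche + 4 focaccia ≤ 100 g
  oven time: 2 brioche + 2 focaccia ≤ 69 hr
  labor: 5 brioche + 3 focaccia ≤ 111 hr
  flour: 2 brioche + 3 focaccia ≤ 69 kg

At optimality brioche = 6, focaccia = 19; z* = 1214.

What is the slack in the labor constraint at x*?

labor used = 5·6 + 3·19 = 87; slack = 111 − 87 = 24.

24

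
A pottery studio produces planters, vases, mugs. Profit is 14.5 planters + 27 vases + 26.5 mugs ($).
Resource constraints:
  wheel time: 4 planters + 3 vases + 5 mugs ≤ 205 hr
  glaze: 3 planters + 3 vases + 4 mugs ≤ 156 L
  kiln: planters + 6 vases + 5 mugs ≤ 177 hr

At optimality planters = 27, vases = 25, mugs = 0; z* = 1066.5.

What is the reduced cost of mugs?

-2

Check each constraint at x*: wheel time 183/205 (slack 22); glaze 156/156 (tight); kiln 177/177 (tight).
Slack constraints have shadow price 0 (complementary slackness).
From A_Bᵀ y = c: 3·y_glaze + 1·y_kiln = 14.5; 3·y_glaze + 6·y_kiln = 27.
This yields shadow prices y_glaze = 4, y_kiln = 2.5.
Reduced cost of mugs: c₃ − yᵀa₃ = 26.5 − (4·4 + 2.5·5) = 26.5 − 28.5 = -2.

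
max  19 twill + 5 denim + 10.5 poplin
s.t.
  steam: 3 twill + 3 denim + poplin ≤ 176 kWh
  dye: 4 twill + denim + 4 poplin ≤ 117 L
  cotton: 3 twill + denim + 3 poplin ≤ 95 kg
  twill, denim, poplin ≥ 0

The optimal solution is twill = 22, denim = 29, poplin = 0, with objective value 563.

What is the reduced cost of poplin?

-8.5

Check each constraint at x*: steam 153/176 (slack 23); dye 117/117 (tight); cotton 95/95 (tight).
Slack constraints have shadow price 0 (complementary slackness).
From A_Bᵀ y = c: 4·y_dye + 3·y_cotton = 19; 1·y_dye + 1·y_cotton = 5.
This yields shadow prices y_dye = 4, y_cotton = 1.
Reduced cost of poplin: c₃ − yᵀa₃ = 10.5 − (4·4 + 1·3) = 10.5 − 19 = -8.5.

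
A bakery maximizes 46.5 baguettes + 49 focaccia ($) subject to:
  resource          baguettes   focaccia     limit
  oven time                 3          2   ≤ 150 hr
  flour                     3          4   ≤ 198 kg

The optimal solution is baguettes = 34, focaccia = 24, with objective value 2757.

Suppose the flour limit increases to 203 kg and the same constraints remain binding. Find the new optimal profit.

At the optimum: oven time uses 150 of 150 (binding); flour uses 198 of 198 (binding).
Dual feasibility on the basic columns requires 3·y_oven time + 3·y_flour = 46.5, 2·y_oven time + 4·y_flour = 49.
Solving: y_oven time = 6.5, y_flour = 9.
Δz = y_flour·Δb = 9 × (5) = 45, so new z* = 2757 + 45 = 2802.

2802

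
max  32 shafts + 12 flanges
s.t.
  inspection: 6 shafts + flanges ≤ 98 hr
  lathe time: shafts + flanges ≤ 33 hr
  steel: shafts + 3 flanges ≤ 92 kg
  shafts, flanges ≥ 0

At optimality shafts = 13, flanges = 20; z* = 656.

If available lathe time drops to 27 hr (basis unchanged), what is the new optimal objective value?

608

At the optimum: inspection uses 98 of 98 (binding); lathe time uses 33 of 33 (binding); steel uses 73 of 92 (slack = 19).
Since steel is not tight, its dual is 0.
The binding rows give the dual system: 6·y_inspection + 1·y_lathe time = 32 and 1·y_inspection + 1·y_lathe time = 12.
Solving: y_inspection = 4, y_lathe time = 8.
Δz = y_lathe time·Δb = 8 × (-6) = -48, so new z* = 656 − 48 = 608.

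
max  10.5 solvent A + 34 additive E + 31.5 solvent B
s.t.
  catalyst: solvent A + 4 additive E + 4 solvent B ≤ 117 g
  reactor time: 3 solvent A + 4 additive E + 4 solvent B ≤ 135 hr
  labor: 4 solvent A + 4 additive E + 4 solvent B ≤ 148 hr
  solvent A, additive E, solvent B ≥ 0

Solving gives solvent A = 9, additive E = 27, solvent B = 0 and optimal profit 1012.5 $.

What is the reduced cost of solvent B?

-2.5

Binding: catalyst and reactor time. Non-binding: labor (4 unused).
Since labor is not tight, its dual is 0.
From A_Bᵀ y = c: 1·y_catalyst + 3·y_reactor time = 10.5; 4·y_catalyst + 4·y_reactor time = 34.
This yields shadow prices y_catalyst = 7.5, y_reactor time = 1.
Reduced cost of solvent B: c₃ − yᵀa₃ = 31.5 − (7.5·4 + 1·4) = 31.5 − 34 = -2.5.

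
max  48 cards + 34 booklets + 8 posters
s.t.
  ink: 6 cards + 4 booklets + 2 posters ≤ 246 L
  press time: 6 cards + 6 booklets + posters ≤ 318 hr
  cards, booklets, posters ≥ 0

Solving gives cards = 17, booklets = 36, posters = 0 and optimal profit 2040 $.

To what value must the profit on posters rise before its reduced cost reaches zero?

Check each constraint at x*: ink 246/246 (tight); press time 318/318 (tight).
The binding rows give the dual system: 6·y_ink + 6·y_press time = 48 and 4·y_ink + 6·y_press time = 34.
This yields shadow prices y_ink = 7, y_press time = 1.
posters enters the basis when its profit ≥ yᵀa₃ = 7·2 + 1·1 = 15.

15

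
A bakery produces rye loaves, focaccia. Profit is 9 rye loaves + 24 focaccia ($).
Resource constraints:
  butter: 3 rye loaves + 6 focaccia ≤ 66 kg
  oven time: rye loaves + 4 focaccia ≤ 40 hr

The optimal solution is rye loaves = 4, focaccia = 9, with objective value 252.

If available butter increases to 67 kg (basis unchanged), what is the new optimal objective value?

254

Check each constraint at x*: butter 66/66 (tight); oven time 40/40 (tight).
Dual feasibility on the basic columns requires 3·y_butter + 1·y_oven time = 9, 6·y_butter + 4·y_oven time = 24.
This yields shadow prices y_butter = 2, y_oven time = 3.
Δz = y_butter·Δb = 2 × (1) = 2, so new z* = 252 + 2 = 254.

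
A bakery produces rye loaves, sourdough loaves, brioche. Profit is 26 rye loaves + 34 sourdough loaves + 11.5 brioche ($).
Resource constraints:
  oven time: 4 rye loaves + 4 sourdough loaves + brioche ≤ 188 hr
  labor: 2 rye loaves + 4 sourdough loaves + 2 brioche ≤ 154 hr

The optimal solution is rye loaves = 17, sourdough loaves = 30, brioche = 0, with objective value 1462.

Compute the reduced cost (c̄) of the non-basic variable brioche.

-1

Both oven time and labor are binding at x*.
Dual feasibility on the basic columns requires 4·y_oven time + 2·y_labor = 26, 4·y_oven time + 4·y_labor = 34.
Solving: y_oven time = 4.5, y_labor = 4.
Reduced cost of brioche: c₃ − yᵀa₃ = 11.5 − (4.5·1 + 4·2) = 11.5 − 12.5 = -1.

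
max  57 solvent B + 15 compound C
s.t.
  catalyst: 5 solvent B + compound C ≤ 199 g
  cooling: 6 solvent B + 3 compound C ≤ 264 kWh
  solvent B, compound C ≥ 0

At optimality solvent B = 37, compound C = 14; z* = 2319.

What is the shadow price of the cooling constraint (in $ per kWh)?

Check each constraint at x*: catalyst 199/199 (tight); cooling 264/264 (tight).
From A_Bᵀ y = c: 5·y_catalyst + 6·y_cooling = 57; 1·y_catalyst + 3·y_cooling = 15.
Solving: y_catalyst = 9, y_cooling = 2.
Shadow price of cooling = 2.

2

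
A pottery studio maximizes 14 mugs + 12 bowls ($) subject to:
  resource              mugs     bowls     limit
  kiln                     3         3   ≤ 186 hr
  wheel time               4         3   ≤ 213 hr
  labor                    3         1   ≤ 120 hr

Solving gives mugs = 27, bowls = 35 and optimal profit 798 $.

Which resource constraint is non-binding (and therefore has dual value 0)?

labor

kiln: 186/186 (binding)
wheel time: 213/213 (binding)
labor: 116/120 (slack 4)
By complementary slackness, a constraint with positive slack has shadow price 0 → labor.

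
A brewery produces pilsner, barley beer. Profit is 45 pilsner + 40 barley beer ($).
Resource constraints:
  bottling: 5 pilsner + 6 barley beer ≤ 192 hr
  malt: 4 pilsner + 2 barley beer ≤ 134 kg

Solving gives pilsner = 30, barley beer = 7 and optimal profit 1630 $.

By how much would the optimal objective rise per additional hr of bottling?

Check each constraint at x*: bottling 192/192 (tight); malt 134/134 (tight).
Dual feasibility on the basic columns requires 5·y_bottling + 4·y_malt = 45, 6·y_bottling + 2·y_malt = 40.
→ y_bottling = 5 and y_malt = 5.
Shadow price of bottling = 5.

5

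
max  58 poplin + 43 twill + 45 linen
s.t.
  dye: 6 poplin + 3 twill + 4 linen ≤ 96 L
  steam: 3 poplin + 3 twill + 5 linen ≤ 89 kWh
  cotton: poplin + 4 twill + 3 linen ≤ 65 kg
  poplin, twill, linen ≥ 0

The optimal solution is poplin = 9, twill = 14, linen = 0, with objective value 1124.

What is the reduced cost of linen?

Check each constraint at x*: dye 96/96 (tight); steam 69/89 (slack 20); cotton 65/65 (tight).
Since steam is not tight, its dual is 0.
The binding rows give the dual system: 6·y_dye + 1·y_cotton = 58 and 3·y_dye + 4·y_cotton = 43.
→ y_dye = 9 and y_cotton = 4.
Reduced cost of linen: c₃ − yᵀa₃ = 45 − (9·4 + 4·3) = 45 − 48 = -3.

-3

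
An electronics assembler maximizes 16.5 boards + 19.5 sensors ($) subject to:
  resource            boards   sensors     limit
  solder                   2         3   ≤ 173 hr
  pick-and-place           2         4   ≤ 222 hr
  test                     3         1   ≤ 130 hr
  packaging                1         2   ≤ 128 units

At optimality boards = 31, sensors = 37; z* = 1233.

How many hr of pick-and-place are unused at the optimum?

12

pick-and-place used = 2·31 + 4·37 = 210; slack = 222 − 210 = 12.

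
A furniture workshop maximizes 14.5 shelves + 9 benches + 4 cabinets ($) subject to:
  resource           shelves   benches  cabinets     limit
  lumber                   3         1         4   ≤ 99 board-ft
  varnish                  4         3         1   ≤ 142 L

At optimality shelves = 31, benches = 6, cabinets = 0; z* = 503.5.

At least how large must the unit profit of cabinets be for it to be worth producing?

At the optimum: lumber uses 99 of 99 (binding); varnish uses 142 of 142 (binding).
The binding rows give the dual system: 3·y_lumber + 4·y_varnish = 14.5 and 1·y_lumber + 3·y_varnish = 9.
→ y_lumber = 1.5 and y_varnish = 2.5.
cabinets enters the basis when its profit ≥ yᵀa₃ = 1.5·4 + 2.5·1 = 8.5.

8.5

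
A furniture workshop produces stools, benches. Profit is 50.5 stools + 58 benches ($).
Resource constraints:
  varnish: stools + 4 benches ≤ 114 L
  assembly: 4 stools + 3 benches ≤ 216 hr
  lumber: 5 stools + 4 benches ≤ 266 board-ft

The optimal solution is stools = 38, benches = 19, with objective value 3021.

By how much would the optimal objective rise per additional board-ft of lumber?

9

At the optimum: varnish uses 114 of 114 (binding); assembly uses 209 of 216 (slack = 7); lumber uses 266 of 266 (binding).
Slack constraints have shadow price 0 (complementary slackness).
From A_Bᵀ y = c: 1·y_varnish + 5·y_lumber = 50.5; 4·y_varnish + 4·y_lumber = 58.
Solving: y_varnish = 5.5, y_lumber = 9.
Shadow price of lumber = 9.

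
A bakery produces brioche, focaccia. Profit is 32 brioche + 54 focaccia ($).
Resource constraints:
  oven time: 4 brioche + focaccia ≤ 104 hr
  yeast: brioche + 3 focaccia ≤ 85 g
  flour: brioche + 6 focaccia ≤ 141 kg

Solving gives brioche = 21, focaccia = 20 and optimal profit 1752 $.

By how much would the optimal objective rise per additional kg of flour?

8

Check each constraint at x*: oven time 104/104 (tight); yeast 81/85 (slack 4); flour 141/141 (tight).
Slack constraints have shadow price 0 (complementary slackness).
Dual feasibility on the basic columns requires 4·y_oven time + 1·y_flour = 32, 1·y_oven time + 6·y_flour = 54.
→ y_oven time = 6 and y_flour = 8.
Shadow price of flour = 8.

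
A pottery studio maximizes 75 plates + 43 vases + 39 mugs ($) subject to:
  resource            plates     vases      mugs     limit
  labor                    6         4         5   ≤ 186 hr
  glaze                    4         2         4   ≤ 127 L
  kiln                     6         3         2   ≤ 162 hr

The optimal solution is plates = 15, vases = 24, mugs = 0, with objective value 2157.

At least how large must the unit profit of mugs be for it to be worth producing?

Check each constraint at x*: labor 186/186 (tight); glaze 108/127 (slack 19); kiln 162/162 (tight).
Since glaze is not tight, its dual is 0.
The binding rows give the dual system: 6·y_labor + 6·y_kiln = 75 and 4·y_labor + 3·y_kiln = 43.
→ y_labor = 5.5 and y_kiln = 7.
mugs enters the basis when its profit ≥ yᵀa₃ = 5.5·5 + 7·2 = 41.5.

41.5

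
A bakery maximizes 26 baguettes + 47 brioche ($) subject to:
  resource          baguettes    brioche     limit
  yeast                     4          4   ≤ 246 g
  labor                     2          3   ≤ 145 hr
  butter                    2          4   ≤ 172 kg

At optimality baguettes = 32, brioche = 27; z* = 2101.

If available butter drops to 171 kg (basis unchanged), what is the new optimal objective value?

At the optimum: yeast uses 236 of 246 (slack = 10); labor uses 145 of 145 (binding); butter uses 172 of 172 (binding).
Slack constraints have shadow price 0 (complementary slackness).
The binding rows give the dual system: 2·y_labor + 2·y_butter = 26 and 3·y_labor + 4·y_butter = 47.
Solving: y_labor = 5, y_butter = 8.
Δz = y_butter·Δb = 8 × (-1) = -8, so new z* = 2101 − 8 = 2093.

2093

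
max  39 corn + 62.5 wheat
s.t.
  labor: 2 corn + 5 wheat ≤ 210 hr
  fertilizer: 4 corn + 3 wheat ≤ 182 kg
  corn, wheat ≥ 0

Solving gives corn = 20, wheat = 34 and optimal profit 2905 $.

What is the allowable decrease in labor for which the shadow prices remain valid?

119

Binding constraints: labor, fertilizer. The basis is B = [[2,5],[4,3]] with det -14.
Per unit decrease in labor, x* moves by d = (0.2143, -0.2857).
The basis stays optimal until wheat reaches 0; allowable decrease = 119 hr.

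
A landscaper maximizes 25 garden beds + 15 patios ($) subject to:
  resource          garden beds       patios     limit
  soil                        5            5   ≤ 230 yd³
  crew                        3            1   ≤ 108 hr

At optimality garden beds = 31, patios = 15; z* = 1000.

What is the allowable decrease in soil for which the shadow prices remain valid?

50

Binding constraints: soil, crew. The basis is B = [[5,5],[3,1]] with det -10.
Per unit decrease in soil, x* moves by d = (0.1, -0.3).
The basis stays optimal until patios reaches 0; allowable decrease = 50 yd³.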